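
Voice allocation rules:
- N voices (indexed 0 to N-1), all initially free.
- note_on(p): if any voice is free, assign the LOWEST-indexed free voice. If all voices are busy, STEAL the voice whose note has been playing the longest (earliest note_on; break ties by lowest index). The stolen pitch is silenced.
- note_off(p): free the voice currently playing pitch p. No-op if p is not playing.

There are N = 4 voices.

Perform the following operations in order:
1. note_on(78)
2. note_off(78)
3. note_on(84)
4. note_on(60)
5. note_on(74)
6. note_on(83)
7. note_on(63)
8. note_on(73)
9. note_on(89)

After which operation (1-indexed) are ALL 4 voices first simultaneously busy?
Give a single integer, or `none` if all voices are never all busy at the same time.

Op 1: note_on(78): voice 0 is free -> assigned | voices=[78 - - -]
Op 2: note_off(78): free voice 0 | voices=[- - - -]
Op 3: note_on(84): voice 0 is free -> assigned | voices=[84 - - -]
Op 4: note_on(60): voice 1 is free -> assigned | voices=[84 60 - -]
Op 5: note_on(74): voice 2 is free -> assigned | voices=[84 60 74 -]
Op 6: note_on(83): voice 3 is free -> assigned | voices=[84 60 74 83]
Op 7: note_on(63): all voices busy, STEAL voice 0 (pitch 84, oldest) -> assign | voices=[63 60 74 83]
Op 8: note_on(73): all voices busy, STEAL voice 1 (pitch 60, oldest) -> assign | voices=[63 73 74 83]
Op 9: note_on(89): all voices busy, STEAL voice 2 (pitch 74, oldest) -> assign | voices=[63 73 89 83]

Answer: 6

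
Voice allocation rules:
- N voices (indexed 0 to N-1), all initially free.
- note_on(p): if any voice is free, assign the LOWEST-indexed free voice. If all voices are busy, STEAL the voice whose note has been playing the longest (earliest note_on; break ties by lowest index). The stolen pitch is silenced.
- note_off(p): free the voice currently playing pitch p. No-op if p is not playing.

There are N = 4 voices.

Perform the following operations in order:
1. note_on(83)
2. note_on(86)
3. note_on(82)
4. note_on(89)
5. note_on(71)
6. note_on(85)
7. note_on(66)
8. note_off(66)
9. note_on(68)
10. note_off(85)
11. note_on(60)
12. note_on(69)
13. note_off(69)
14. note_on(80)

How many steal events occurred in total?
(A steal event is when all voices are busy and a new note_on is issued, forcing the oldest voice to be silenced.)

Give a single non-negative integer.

Answer: 4

Derivation:
Op 1: note_on(83): voice 0 is free -> assigned | voices=[83 - - -]
Op 2: note_on(86): voice 1 is free -> assigned | voices=[83 86 - -]
Op 3: note_on(82): voice 2 is free -> assigned | voices=[83 86 82 -]
Op 4: note_on(89): voice 3 is free -> assigned | voices=[83 86 82 89]
Op 5: note_on(71): all voices busy, STEAL voice 0 (pitch 83, oldest) -> assign | voices=[71 86 82 89]
Op 6: note_on(85): all voices busy, STEAL voice 1 (pitch 86, oldest) -> assign | voices=[71 85 82 89]
Op 7: note_on(66): all voices busy, STEAL voice 2 (pitch 82, oldest) -> assign | voices=[71 85 66 89]
Op 8: note_off(66): free voice 2 | voices=[71 85 - 89]
Op 9: note_on(68): voice 2 is free -> assigned | voices=[71 85 68 89]
Op 10: note_off(85): free voice 1 | voices=[71 - 68 89]
Op 11: note_on(60): voice 1 is free -> assigned | voices=[71 60 68 89]
Op 12: note_on(69): all voices busy, STEAL voice 3 (pitch 89, oldest) -> assign | voices=[71 60 68 69]
Op 13: note_off(69): free voice 3 | voices=[71 60 68 -]
Op 14: note_on(80): voice 3 is free -> assigned | voices=[71 60 68 80]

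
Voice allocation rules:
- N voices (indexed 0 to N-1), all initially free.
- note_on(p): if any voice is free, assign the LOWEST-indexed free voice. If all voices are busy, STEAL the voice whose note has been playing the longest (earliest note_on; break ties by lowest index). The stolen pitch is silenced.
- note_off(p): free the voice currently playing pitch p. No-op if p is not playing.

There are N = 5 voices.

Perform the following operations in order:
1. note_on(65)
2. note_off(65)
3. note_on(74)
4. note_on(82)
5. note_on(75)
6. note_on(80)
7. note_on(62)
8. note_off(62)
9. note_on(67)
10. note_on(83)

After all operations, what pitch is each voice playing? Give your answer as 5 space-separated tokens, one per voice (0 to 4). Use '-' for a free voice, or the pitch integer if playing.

Op 1: note_on(65): voice 0 is free -> assigned | voices=[65 - - - -]
Op 2: note_off(65): free voice 0 | voices=[- - - - -]
Op 3: note_on(74): voice 0 is free -> assigned | voices=[74 - - - -]
Op 4: note_on(82): voice 1 is free -> assigned | voices=[74 82 - - -]
Op 5: note_on(75): voice 2 is free -> assigned | voices=[74 82 75 - -]
Op 6: note_on(80): voice 3 is free -> assigned | voices=[74 82 75 80 -]
Op 7: note_on(62): voice 4 is free -> assigned | voices=[74 82 75 80 62]
Op 8: note_off(62): free voice 4 | voices=[74 82 75 80 -]
Op 9: note_on(67): voice 4 is free -> assigned | voices=[74 82 75 80 67]
Op 10: note_on(83): all voices busy, STEAL voice 0 (pitch 74, oldest) -> assign | voices=[83 82 75 80 67]

Answer: 83 82 75 80 67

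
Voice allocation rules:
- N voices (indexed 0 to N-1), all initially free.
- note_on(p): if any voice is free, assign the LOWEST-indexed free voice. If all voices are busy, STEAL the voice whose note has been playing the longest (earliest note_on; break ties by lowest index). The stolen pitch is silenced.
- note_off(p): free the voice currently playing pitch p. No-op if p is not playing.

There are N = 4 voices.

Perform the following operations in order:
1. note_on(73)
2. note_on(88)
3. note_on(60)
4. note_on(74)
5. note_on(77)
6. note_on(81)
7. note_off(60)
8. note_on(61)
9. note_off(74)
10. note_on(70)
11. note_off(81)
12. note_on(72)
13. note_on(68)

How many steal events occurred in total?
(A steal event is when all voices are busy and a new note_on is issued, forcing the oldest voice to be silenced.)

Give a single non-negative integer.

Answer: 3

Derivation:
Op 1: note_on(73): voice 0 is free -> assigned | voices=[73 - - -]
Op 2: note_on(88): voice 1 is free -> assigned | voices=[73 88 - -]
Op 3: note_on(60): voice 2 is free -> assigned | voices=[73 88 60 -]
Op 4: note_on(74): voice 3 is free -> assigned | voices=[73 88 60 74]
Op 5: note_on(77): all voices busy, STEAL voice 0 (pitch 73, oldest) -> assign | voices=[77 88 60 74]
Op 6: note_on(81): all voices busy, STEAL voice 1 (pitch 88, oldest) -> assign | voices=[77 81 60 74]
Op 7: note_off(60): free voice 2 | voices=[77 81 - 74]
Op 8: note_on(61): voice 2 is free -> assigned | voices=[77 81 61 74]
Op 9: note_off(74): free voice 3 | voices=[77 81 61 -]
Op 10: note_on(70): voice 3 is free -> assigned | voices=[77 81 61 70]
Op 11: note_off(81): free voice 1 | voices=[77 - 61 70]
Op 12: note_on(72): voice 1 is free -> assigned | voices=[77 72 61 70]
Op 13: note_on(68): all voices busy, STEAL voice 0 (pitch 77, oldest) -> assign | voices=[68 72 61 70]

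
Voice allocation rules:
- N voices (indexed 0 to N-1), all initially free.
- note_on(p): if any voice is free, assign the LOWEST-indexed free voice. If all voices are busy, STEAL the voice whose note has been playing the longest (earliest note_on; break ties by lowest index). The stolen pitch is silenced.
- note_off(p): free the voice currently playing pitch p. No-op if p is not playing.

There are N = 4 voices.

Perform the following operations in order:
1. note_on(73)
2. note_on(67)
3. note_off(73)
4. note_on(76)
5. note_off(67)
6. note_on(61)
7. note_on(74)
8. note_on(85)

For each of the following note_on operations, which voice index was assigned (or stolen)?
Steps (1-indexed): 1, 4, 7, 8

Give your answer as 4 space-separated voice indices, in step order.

Op 1: note_on(73): voice 0 is free -> assigned | voices=[73 - - -]
Op 2: note_on(67): voice 1 is free -> assigned | voices=[73 67 - -]
Op 3: note_off(73): free voice 0 | voices=[- 67 - -]
Op 4: note_on(76): voice 0 is free -> assigned | voices=[76 67 - -]
Op 5: note_off(67): free voice 1 | voices=[76 - - -]
Op 6: note_on(61): voice 1 is free -> assigned | voices=[76 61 - -]
Op 7: note_on(74): voice 2 is free -> assigned | voices=[76 61 74 -]
Op 8: note_on(85): voice 3 is free -> assigned | voices=[76 61 74 85]

Answer: 0 0 2 3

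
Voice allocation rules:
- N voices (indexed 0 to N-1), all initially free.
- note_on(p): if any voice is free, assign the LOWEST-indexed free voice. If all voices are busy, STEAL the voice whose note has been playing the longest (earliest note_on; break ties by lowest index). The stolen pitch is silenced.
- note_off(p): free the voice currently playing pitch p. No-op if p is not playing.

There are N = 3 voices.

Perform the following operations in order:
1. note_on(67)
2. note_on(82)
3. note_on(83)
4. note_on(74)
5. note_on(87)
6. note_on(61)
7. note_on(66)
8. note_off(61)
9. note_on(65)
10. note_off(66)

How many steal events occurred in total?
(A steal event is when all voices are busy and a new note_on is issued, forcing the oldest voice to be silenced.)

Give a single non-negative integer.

Op 1: note_on(67): voice 0 is free -> assigned | voices=[67 - -]
Op 2: note_on(82): voice 1 is free -> assigned | voices=[67 82 -]
Op 3: note_on(83): voice 2 is free -> assigned | voices=[67 82 83]
Op 4: note_on(74): all voices busy, STEAL voice 0 (pitch 67, oldest) -> assign | voices=[74 82 83]
Op 5: note_on(87): all voices busy, STEAL voice 1 (pitch 82, oldest) -> assign | voices=[74 87 83]
Op 6: note_on(61): all voices busy, STEAL voice 2 (pitch 83, oldest) -> assign | voices=[74 87 61]
Op 7: note_on(66): all voices busy, STEAL voice 0 (pitch 74, oldest) -> assign | voices=[66 87 61]
Op 8: note_off(61): free voice 2 | voices=[66 87 -]
Op 9: note_on(65): voice 2 is free -> assigned | voices=[66 87 65]
Op 10: note_off(66): free voice 0 | voices=[- 87 65]

Answer: 4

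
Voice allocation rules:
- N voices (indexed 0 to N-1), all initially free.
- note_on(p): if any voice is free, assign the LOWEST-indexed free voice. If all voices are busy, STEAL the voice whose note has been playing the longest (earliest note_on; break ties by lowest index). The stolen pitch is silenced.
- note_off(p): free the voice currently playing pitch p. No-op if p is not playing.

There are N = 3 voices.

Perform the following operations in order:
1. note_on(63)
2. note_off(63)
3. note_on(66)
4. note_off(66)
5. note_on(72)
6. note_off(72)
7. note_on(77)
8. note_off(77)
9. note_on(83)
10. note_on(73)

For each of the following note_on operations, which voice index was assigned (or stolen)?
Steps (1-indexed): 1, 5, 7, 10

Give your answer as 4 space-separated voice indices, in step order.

Op 1: note_on(63): voice 0 is free -> assigned | voices=[63 - -]
Op 2: note_off(63): free voice 0 | voices=[- - -]
Op 3: note_on(66): voice 0 is free -> assigned | voices=[66 - -]
Op 4: note_off(66): free voice 0 | voices=[- - -]
Op 5: note_on(72): voice 0 is free -> assigned | voices=[72 - -]
Op 6: note_off(72): free voice 0 | voices=[- - -]
Op 7: note_on(77): voice 0 is free -> assigned | voices=[77 - -]
Op 8: note_off(77): free voice 0 | voices=[- - -]
Op 9: note_on(83): voice 0 is free -> assigned | voices=[83 - -]
Op 10: note_on(73): voice 1 is free -> assigned | voices=[83 73 -]

Answer: 0 0 0 1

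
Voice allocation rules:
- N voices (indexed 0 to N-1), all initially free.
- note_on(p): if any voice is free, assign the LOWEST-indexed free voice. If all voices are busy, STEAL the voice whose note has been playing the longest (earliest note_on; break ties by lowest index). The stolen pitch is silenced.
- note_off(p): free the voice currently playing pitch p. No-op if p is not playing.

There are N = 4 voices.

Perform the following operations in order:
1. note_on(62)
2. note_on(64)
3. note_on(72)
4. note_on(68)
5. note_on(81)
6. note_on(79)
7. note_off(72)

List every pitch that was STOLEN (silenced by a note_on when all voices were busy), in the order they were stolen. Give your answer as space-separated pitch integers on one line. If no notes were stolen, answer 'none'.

Answer: 62 64

Derivation:
Op 1: note_on(62): voice 0 is free -> assigned | voices=[62 - - -]
Op 2: note_on(64): voice 1 is free -> assigned | voices=[62 64 - -]
Op 3: note_on(72): voice 2 is free -> assigned | voices=[62 64 72 -]
Op 4: note_on(68): voice 3 is free -> assigned | voices=[62 64 72 68]
Op 5: note_on(81): all voices busy, STEAL voice 0 (pitch 62, oldest) -> assign | voices=[81 64 72 68]
Op 6: note_on(79): all voices busy, STEAL voice 1 (pitch 64, oldest) -> assign | voices=[81 79 72 68]
Op 7: note_off(72): free voice 2 | voices=[81 79 - 68]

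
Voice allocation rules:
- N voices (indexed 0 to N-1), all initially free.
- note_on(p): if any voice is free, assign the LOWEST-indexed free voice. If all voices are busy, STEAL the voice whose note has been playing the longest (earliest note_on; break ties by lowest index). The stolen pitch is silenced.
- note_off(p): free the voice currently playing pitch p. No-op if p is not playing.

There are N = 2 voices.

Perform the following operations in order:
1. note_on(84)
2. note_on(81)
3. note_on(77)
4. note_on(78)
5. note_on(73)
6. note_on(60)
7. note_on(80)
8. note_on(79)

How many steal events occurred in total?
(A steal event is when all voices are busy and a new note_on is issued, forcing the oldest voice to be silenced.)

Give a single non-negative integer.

Op 1: note_on(84): voice 0 is free -> assigned | voices=[84 -]
Op 2: note_on(81): voice 1 is free -> assigned | voices=[84 81]
Op 3: note_on(77): all voices busy, STEAL voice 0 (pitch 84, oldest) -> assign | voices=[77 81]
Op 4: note_on(78): all voices busy, STEAL voice 1 (pitch 81, oldest) -> assign | voices=[77 78]
Op 5: note_on(73): all voices busy, STEAL voice 0 (pitch 77, oldest) -> assign | voices=[73 78]
Op 6: note_on(60): all voices busy, STEAL voice 1 (pitch 78, oldest) -> assign | voices=[73 60]
Op 7: note_on(80): all voices busy, STEAL voice 0 (pitch 73, oldest) -> assign | voices=[80 60]
Op 8: note_on(79): all voices busy, STEAL voice 1 (pitch 60, oldest) -> assign | voices=[80 79]

Answer: 6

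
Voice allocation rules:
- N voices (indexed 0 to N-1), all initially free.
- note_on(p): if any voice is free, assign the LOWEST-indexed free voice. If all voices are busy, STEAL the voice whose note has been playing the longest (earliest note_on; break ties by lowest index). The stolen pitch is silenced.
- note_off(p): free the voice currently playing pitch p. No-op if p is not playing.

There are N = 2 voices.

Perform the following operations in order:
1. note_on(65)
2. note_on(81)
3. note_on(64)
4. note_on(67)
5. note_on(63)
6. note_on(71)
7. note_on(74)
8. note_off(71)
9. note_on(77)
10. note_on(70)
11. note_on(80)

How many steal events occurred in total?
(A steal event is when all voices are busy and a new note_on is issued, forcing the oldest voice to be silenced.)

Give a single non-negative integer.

Op 1: note_on(65): voice 0 is free -> assigned | voices=[65 -]
Op 2: note_on(81): voice 1 is free -> assigned | voices=[65 81]
Op 3: note_on(64): all voices busy, STEAL voice 0 (pitch 65, oldest) -> assign | voices=[64 81]
Op 4: note_on(67): all voices busy, STEAL voice 1 (pitch 81, oldest) -> assign | voices=[64 67]
Op 5: note_on(63): all voices busy, STEAL voice 0 (pitch 64, oldest) -> assign | voices=[63 67]
Op 6: note_on(71): all voices busy, STEAL voice 1 (pitch 67, oldest) -> assign | voices=[63 71]
Op 7: note_on(74): all voices busy, STEAL voice 0 (pitch 63, oldest) -> assign | voices=[74 71]
Op 8: note_off(71): free voice 1 | voices=[74 -]
Op 9: note_on(77): voice 1 is free -> assigned | voices=[74 77]
Op 10: note_on(70): all voices busy, STEAL voice 0 (pitch 74, oldest) -> assign | voices=[70 77]
Op 11: note_on(80): all voices busy, STEAL voice 1 (pitch 77, oldest) -> assign | voices=[70 80]

Answer: 7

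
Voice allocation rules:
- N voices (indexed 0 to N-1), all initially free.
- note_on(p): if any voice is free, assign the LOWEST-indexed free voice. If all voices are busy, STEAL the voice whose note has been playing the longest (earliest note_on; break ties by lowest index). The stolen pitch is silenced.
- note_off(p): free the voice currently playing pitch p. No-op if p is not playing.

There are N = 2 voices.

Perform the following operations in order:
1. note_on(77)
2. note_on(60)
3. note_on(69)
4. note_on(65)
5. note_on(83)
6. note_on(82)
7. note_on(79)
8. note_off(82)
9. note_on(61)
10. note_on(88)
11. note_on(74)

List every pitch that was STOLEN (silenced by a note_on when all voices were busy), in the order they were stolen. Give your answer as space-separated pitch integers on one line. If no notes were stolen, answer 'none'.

Op 1: note_on(77): voice 0 is free -> assigned | voices=[77 -]
Op 2: note_on(60): voice 1 is free -> assigned | voices=[77 60]
Op 3: note_on(69): all voices busy, STEAL voice 0 (pitch 77, oldest) -> assign | voices=[69 60]
Op 4: note_on(65): all voices busy, STEAL voice 1 (pitch 60, oldest) -> assign | voices=[69 65]
Op 5: note_on(83): all voices busy, STEAL voice 0 (pitch 69, oldest) -> assign | voices=[83 65]
Op 6: note_on(82): all voices busy, STEAL voice 1 (pitch 65, oldest) -> assign | voices=[83 82]
Op 7: note_on(79): all voices busy, STEAL voice 0 (pitch 83, oldest) -> assign | voices=[79 82]
Op 8: note_off(82): free voice 1 | voices=[79 -]
Op 9: note_on(61): voice 1 is free -> assigned | voices=[79 61]
Op 10: note_on(88): all voices busy, STEAL voice 0 (pitch 79, oldest) -> assign | voices=[88 61]
Op 11: note_on(74): all voices busy, STEAL voice 1 (pitch 61, oldest) -> assign | voices=[88 74]

Answer: 77 60 69 65 83 79 61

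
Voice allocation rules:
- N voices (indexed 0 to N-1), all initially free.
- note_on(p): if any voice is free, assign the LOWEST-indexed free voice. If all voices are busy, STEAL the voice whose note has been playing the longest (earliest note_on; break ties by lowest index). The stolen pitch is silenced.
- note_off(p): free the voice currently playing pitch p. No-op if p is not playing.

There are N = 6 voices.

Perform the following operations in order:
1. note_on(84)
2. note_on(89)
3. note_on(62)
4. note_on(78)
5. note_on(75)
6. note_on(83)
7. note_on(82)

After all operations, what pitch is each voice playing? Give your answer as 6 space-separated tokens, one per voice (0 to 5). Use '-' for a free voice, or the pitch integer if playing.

Op 1: note_on(84): voice 0 is free -> assigned | voices=[84 - - - - -]
Op 2: note_on(89): voice 1 is free -> assigned | voices=[84 89 - - - -]
Op 3: note_on(62): voice 2 is free -> assigned | voices=[84 89 62 - - -]
Op 4: note_on(78): voice 3 is free -> assigned | voices=[84 89 62 78 - -]
Op 5: note_on(75): voice 4 is free -> assigned | voices=[84 89 62 78 75 -]
Op 6: note_on(83): voice 5 is free -> assigned | voices=[84 89 62 78 75 83]
Op 7: note_on(82): all voices busy, STEAL voice 0 (pitch 84, oldest) -> assign | voices=[82 89 62 78 75 83]

Answer: 82 89 62 78 75 83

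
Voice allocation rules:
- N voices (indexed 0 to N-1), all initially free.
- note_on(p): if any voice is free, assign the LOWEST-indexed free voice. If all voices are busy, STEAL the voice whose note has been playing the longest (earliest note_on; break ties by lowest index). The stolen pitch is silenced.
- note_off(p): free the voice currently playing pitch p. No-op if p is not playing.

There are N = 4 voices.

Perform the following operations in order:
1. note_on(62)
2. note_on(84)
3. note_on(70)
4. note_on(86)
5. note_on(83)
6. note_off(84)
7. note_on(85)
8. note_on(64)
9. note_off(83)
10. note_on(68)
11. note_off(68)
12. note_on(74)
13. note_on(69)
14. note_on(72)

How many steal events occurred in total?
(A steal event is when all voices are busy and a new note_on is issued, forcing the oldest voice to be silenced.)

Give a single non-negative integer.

Answer: 4

Derivation:
Op 1: note_on(62): voice 0 is free -> assigned | voices=[62 - - -]
Op 2: note_on(84): voice 1 is free -> assigned | voices=[62 84 - -]
Op 3: note_on(70): voice 2 is free -> assigned | voices=[62 84 70 -]
Op 4: note_on(86): voice 3 is free -> assigned | voices=[62 84 70 86]
Op 5: note_on(83): all voices busy, STEAL voice 0 (pitch 62, oldest) -> assign | voices=[83 84 70 86]
Op 6: note_off(84): free voice 1 | voices=[83 - 70 86]
Op 7: note_on(85): voice 1 is free -> assigned | voices=[83 85 70 86]
Op 8: note_on(64): all voices busy, STEAL voice 2 (pitch 70, oldest) -> assign | voices=[83 85 64 86]
Op 9: note_off(83): free voice 0 | voices=[- 85 64 86]
Op 10: note_on(68): voice 0 is free -> assigned | voices=[68 85 64 86]
Op 11: note_off(68): free voice 0 | voices=[- 85 64 86]
Op 12: note_on(74): voice 0 is free -> assigned | voices=[74 85 64 86]
Op 13: note_on(69): all voices busy, STEAL voice 3 (pitch 86, oldest) -> assign | voices=[74 85 64 69]
Op 14: note_on(72): all voices busy, STEAL voice 1 (pitch 85, oldest) -> assign | voices=[74 72 64 69]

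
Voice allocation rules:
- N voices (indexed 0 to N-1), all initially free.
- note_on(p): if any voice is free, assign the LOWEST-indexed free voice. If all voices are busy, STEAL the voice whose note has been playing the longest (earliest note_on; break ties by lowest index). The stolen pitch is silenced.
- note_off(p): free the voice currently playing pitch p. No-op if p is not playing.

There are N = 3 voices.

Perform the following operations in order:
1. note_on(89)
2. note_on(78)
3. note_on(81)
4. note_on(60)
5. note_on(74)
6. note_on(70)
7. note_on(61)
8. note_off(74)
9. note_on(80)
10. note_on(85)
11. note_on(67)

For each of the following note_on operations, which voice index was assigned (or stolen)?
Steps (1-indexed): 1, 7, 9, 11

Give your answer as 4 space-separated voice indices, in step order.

Answer: 0 0 1 0

Derivation:
Op 1: note_on(89): voice 0 is free -> assigned | voices=[89 - -]
Op 2: note_on(78): voice 1 is free -> assigned | voices=[89 78 -]
Op 3: note_on(81): voice 2 is free -> assigned | voices=[89 78 81]
Op 4: note_on(60): all voices busy, STEAL voice 0 (pitch 89, oldest) -> assign | voices=[60 78 81]
Op 5: note_on(74): all voices busy, STEAL voice 1 (pitch 78, oldest) -> assign | voices=[60 74 81]
Op 6: note_on(70): all voices busy, STEAL voice 2 (pitch 81, oldest) -> assign | voices=[60 74 70]
Op 7: note_on(61): all voices busy, STEAL voice 0 (pitch 60, oldest) -> assign | voices=[61 74 70]
Op 8: note_off(74): free voice 1 | voices=[61 - 70]
Op 9: note_on(80): voice 1 is free -> assigned | voices=[61 80 70]
Op 10: note_on(85): all voices busy, STEAL voice 2 (pitch 70, oldest) -> assign | voices=[61 80 85]
Op 11: note_on(67): all voices busy, STEAL voice 0 (pitch 61, oldest) -> assign | voices=[67 80 85]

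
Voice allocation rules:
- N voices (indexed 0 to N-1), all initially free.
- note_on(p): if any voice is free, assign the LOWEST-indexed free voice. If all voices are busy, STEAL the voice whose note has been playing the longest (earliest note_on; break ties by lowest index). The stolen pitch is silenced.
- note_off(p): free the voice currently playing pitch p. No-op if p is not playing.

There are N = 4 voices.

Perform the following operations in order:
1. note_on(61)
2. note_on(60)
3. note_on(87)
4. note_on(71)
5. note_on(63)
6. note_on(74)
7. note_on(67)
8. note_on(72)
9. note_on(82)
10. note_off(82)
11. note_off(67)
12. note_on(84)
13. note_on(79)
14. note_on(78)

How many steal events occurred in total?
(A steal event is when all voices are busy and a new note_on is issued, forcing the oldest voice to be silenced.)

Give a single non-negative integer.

Answer: 6

Derivation:
Op 1: note_on(61): voice 0 is free -> assigned | voices=[61 - - -]
Op 2: note_on(60): voice 1 is free -> assigned | voices=[61 60 - -]
Op 3: note_on(87): voice 2 is free -> assigned | voices=[61 60 87 -]
Op 4: note_on(71): voice 3 is free -> assigned | voices=[61 60 87 71]
Op 5: note_on(63): all voices busy, STEAL voice 0 (pitch 61, oldest) -> assign | voices=[63 60 87 71]
Op 6: note_on(74): all voices busy, STEAL voice 1 (pitch 60, oldest) -> assign | voices=[63 74 87 71]
Op 7: note_on(67): all voices busy, STEAL voice 2 (pitch 87, oldest) -> assign | voices=[63 74 67 71]
Op 8: note_on(72): all voices busy, STEAL voice 3 (pitch 71, oldest) -> assign | voices=[63 74 67 72]
Op 9: note_on(82): all voices busy, STEAL voice 0 (pitch 63, oldest) -> assign | voices=[82 74 67 72]
Op 10: note_off(82): free voice 0 | voices=[- 74 67 72]
Op 11: note_off(67): free voice 2 | voices=[- 74 - 72]
Op 12: note_on(84): voice 0 is free -> assigned | voices=[84 74 - 72]
Op 13: note_on(79): voice 2 is free -> assigned | voices=[84 74 79 72]
Op 14: note_on(78): all voices busy, STEAL voice 1 (pitch 74, oldest) -> assign | voices=[84 78 79 72]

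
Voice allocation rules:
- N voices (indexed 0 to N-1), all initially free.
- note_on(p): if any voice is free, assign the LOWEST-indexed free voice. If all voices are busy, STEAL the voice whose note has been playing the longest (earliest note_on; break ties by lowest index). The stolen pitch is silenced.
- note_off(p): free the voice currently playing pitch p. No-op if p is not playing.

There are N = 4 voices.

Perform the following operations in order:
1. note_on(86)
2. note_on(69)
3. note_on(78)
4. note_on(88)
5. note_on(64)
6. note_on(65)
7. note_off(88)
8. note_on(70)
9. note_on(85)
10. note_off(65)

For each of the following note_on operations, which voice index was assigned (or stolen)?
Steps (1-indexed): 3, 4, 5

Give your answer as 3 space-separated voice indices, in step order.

Answer: 2 3 0

Derivation:
Op 1: note_on(86): voice 0 is free -> assigned | voices=[86 - - -]
Op 2: note_on(69): voice 1 is free -> assigned | voices=[86 69 - -]
Op 3: note_on(78): voice 2 is free -> assigned | voices=[86 69 78 -]
Op 4: note_on(88): voice 3 is free -> assigned | voices=[86 69 78 88]
Op 5: note_on(64): all voices busy, STEAL voice 0 (pitch 86, oldest) -> assign | voices=[64 69 78 88]
Op 6: note_on(65): all voices busy, STEAL voice 1 (pitch 69, oldest) -> assign | voices=[64 65 78 88]
Op 7: note_off(88): free voice 3 | voices=[64 65 78 -]
Op 8: note_on(70): voice 3 is free -> assigned | voices=[64 65 78 70]
Op 9: note_on(85): all voices busy, STEAL voice 2 (pitch 78, oldest) -> assign | voices=[64 65 85 70]
Op 10: note_off(65): free voice 1 | voices=[64 - 85 70]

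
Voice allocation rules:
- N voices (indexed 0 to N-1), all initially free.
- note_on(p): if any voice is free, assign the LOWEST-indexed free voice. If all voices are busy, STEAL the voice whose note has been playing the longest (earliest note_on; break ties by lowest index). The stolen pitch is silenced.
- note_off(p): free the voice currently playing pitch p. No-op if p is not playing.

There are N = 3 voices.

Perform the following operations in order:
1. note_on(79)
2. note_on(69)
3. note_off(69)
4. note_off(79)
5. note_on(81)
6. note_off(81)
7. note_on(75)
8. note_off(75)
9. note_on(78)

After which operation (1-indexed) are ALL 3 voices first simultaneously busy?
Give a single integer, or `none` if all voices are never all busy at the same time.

Op 1: note_on(79): voice 0 is free -> assigned | voices=[79 - -]
Op 2: note_on(69): voice 1 is free -> assigned | voices=[79 69 -]
Op 3: note_off(69): free voice 1 | voices=[79 - -]
Op 4: note_off(79): free voice 0 | voices=[- - -]
Op 5: note_on(81): voice 0 is free -> assigned | voices=[81 - -]
Op 6: note_off(81): free voice 0 | voices=[- - -]
Op 7: note_on(75): voice 0 is free -> assigned | voices=[75 - -]
Op 8: note_off(75): free voice 0 | voices=[- - -]
Op 9: note_on(78): voice 0 is free -> assigned | voices=[78 - -]

Answer: none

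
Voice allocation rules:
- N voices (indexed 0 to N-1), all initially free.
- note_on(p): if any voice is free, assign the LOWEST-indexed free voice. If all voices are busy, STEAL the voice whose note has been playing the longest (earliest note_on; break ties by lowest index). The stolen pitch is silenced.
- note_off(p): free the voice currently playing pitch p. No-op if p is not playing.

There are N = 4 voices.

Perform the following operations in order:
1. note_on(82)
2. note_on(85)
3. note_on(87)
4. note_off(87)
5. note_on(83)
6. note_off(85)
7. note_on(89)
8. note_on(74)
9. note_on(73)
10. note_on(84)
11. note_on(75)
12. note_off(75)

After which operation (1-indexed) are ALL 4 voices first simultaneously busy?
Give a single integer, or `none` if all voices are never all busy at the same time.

Answer: 8

Derivation:
Op 1: note_on(82): voice 0 is free -> assigned | voices=[82 - - -]
Op 2: note_on(85): voice 1 is free -> assigned | voices=[82 85 - -]
Op 3: note_on(87): voice 2 is free -> assigned | voices=[82 85 87 -]
Op 4: note_off(87): free voice 2 | voices=[82 85 - -]
Op 5: note_on(83): voice 2 is free -> assigned | voices=[82 85 83 -]
Op 6: note_off(85): free voice 1 | voices=[82 - 83 -]
Op 7: note_on(89): voice 1 is free -> assigned | voices=[82 89 83 -]
Op 8: note_on(74): voice 3 is free -> assigned | voices=[82 89 83 74]
Op 9: note_on(73): all voices busy, STEAL voice 0 (pitch 82, oldest) -> assign | voices=[73 89 83 74]
Op 10: note_on(84): all voices busy, STEAL voice 2 (pitch 83, oldest) -> assign | voices=[73 89 84 74]
Op 11: note_on(75): all voices busy, STEAL voice 1 (pitch 89, oldest) -> assign | voices=[73 75 84 74]
Op 12: note_off(75): free voice 1 | voices=[73 - 84 74]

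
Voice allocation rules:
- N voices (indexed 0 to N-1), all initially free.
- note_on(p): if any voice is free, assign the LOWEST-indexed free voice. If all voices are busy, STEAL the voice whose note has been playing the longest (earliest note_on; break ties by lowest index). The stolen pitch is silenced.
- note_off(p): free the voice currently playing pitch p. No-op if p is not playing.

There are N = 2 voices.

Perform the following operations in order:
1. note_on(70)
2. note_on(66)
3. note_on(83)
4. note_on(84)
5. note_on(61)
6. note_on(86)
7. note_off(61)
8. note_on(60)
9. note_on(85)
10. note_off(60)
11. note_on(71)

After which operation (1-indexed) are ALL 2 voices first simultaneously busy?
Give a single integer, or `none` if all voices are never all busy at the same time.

Op 1: note_on(70): voice 0 is free -> assigned | voices=[70 -]
Op 2: note_on(66): voice 1 is free -> assigned | voices=[70 66]
Op 3: note_on(83): all voices busy, STEAL voice 0 (pitch 70, oldest) -> assign | voices=[83 66]
Op 4: note_on(84): all voices busy, STEAL voice 1 (pitch 66, oldest) -> assign | voices=[83 84]
Op 5: note_on(61): all voices busy, STEAL voice 0 (pitch 83, oldest) -> assign | voices=[61 84]
Op 6: note_on(86): all voices busy, STEAL voice 1 (pitch 84, oldest) -> assign | voices=[61 86]
Op 7: note_off(61): free voice 0 | voices=[- 86]
Op 8: note_on(60): voice 0 is free -> assigned | voices=[60 86]
Op 9: note_on(85): all voices busy, STEAL voice 1 (pitch 86, oldest) -> assign | voices=[60 85]
Op 10: note_off(60): free voice 0 | voices=[- 85]
Op 11: note_on(71): voice 0 is free -> assigned | voices=[71 85]

Answer: 2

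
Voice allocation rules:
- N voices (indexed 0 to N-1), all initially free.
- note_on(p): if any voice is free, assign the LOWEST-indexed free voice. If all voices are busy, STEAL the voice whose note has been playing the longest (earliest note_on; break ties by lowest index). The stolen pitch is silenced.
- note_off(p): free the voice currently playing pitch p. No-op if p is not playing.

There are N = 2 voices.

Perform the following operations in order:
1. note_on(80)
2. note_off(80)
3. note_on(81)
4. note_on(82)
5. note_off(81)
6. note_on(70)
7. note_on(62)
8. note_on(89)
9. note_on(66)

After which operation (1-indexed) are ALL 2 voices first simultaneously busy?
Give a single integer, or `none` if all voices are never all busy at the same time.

Answer: 4

Derivation:
Op 1: note_on(80): voice 0 is free -> assigned | voices=[80 -]
Op 2: note_off(80): free voice 0 | voices=[- -]
Op 3: note_on(81): voice 0 is free -> assigned | voices=[81 -]
Op 4: note_on(82): voice 1 is free -> assigned | voices=[81 82]
Op 5: note_off(81): free voice 0 | voices=[- 82]
Op 6: note_on(70): voice 0 is free -> assigned | voices=[70 82]
Op 7: note_on(62): all voices busy, STEAL voice 1 (pitch 82, oldest) -> assign | voices=[70 62]
Op 8: note_on(89): all voices busy, STEAL voice 0 (pitch 70, oldest) -> assign | voices=[89 62]
Op 9: note_on(66): all voices busy, STEAL voice 1 (pitch 62, oldest) -> assign | voices=[89 66]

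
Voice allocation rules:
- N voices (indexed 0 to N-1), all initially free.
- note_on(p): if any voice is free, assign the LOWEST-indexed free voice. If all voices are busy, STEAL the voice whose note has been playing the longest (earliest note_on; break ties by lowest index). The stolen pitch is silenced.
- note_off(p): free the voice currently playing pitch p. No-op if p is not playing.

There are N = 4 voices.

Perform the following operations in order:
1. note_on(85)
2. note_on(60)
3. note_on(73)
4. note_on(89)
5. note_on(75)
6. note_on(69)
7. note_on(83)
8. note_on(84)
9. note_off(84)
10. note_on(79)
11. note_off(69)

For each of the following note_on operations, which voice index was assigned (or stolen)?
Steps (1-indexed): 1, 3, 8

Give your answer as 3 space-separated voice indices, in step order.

Op 1: note_on(85): voice 0 is free -> assigned | voices=[85 - - -]
Op 2: note_on(60): voice 1 is free -> assigned | voices=[85 60 - -]
Op 3: note_on(73): voice 2 is free -> assigned | voices=[85 60 73 -]
Op 4: note_on(89): voice 3 is free -> assigned | voices=[85 60 73 89]
Op 5: note_on(75): all voices busy, STEAL voice 0 (pitch 85, oldest) -> assign | voices=[75 60 73 89]
Op 6: note_on(69): all voices busy, STEAL voice 1 (pitch 60, oldest) -> assign | voices=[75 69 73 89]
Op 7: note_on(83): all voices busy, STEAL voice 2 (pitch 73, oldest) -> assign | voices=[75 69 83 89]
Op 8: note_on(84): all voices busy, STEAL voice 3 (pitch 89, oldest) -> assign | voices=[75 69 83 84]
Op 9: note_off(84): free voice 3 | voices=[75 69 83 -]
Op 10: note_on(79): voice 3 is free -> assigned | voices=[75 69 83 79]
Op 11: note_off(69): free voice 1 | voices=[75 - 83 79]

Answer: 0 2 3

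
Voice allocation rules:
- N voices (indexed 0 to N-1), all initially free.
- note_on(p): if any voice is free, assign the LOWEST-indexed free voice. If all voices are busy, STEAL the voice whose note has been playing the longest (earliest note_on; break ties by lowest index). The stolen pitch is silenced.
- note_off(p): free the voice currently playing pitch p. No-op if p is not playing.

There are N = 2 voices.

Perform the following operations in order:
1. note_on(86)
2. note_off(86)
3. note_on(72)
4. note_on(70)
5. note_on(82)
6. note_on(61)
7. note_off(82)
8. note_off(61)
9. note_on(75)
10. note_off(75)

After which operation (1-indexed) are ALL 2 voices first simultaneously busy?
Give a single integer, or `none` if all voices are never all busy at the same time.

Answer: 4

Derivation:
Op 1: note_on(86): voice 0 is free -> assigned | voices=[86 -]
Op 2: note_off(86): free voice 0 | voices=[- -]
Op 3: note_on(72): voice 0 is free -> assigned | voices=[72 -]
Op 4: note_on(70): voice 1 is free -> assigned | voices=[72 70]
Op 5: note_on(82): all voices busy, STEAL voice 0 (pitch 72, oldest) -> assign | voices=[82 70]
Op 6: note_on(61): all voices busy, STEAL voice 1 (pitch 70, oldest) -> assign | voices=[82 61]
Op 7: note_off(82): free voice 0 | voices=[- 61]
Op 8: note_off(61): free voice 1 | voices=[- -]
Op 9: note_on(75): voice 0 is free -> assigned | voices=[75 -]
Op 10: note_off(75): free voice 0 | voices=[- -]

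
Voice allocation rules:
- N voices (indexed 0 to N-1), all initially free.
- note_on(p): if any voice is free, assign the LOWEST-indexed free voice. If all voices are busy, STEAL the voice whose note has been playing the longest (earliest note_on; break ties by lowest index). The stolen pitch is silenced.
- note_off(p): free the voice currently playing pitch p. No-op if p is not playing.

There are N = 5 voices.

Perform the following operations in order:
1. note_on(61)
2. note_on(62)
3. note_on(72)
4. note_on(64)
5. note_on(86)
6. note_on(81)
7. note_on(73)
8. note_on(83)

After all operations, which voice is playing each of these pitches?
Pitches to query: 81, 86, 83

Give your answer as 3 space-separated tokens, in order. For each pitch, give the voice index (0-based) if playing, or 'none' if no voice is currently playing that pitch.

Op 1: note_on(61): voice 0 is free -> assigned | voices=[61 - - - -]
Op 2: note_on(62): voice 1 is free -> assigned | voices=[61 62 - - -]
Op 3: note_on(72): voice 2 is free -> assigned | voices=[61 62 72 - -]
Op 4: note_on(64): voice 3 is free -> assigned | voices=[61 62 72 64 -]
Op 5: note_on(86): voice 4 is free -> assigned | voices=[61 62 72 64 86]
Op 6: note_on(81): all voices busy, STEAL voice 0 (pitch 61, oldest) -> assign | voices=[81 62 72 64 86]
Op 7: note_on(73): all voices busy, STEAL voice 1 (pitch 62, oldest) -> assign | voices=[81 73 72 64 86]
Op 8: note_on(83): all voices busy, STEAL voice 2 (pitch 72, oldest) -> assign | voices=[81 73 83 64 86]

Answer: 0 4 2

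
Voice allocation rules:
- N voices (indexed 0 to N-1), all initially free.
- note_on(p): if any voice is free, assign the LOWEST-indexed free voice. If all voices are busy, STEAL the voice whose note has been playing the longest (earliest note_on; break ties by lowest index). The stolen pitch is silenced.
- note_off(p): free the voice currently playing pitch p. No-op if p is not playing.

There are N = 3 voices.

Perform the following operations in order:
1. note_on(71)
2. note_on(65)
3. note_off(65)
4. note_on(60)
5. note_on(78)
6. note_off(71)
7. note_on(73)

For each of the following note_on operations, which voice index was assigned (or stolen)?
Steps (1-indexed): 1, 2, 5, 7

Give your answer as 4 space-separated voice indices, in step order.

Answer: 0 1 2 0

Derivation:
Op 1: note_on(71): voice 0 is free -> assigned | voices=[71 - -]
Op 2: note_on(65): voice 1 is free -> assigned | voices=[71 65 -]
Op 3: note_off(65): free voice 1 | voices=[71 - -]
Op 4: note_on(60): voice 1 is free -> assigned | voices=[71 60 -]
Op 5: note_on(78): voice 2 is free -> assigned | voices=[71 60 78]
Op 6: note_off(71): free voice 0 | voices=[- 60 78]
Op 7: note_on(73): voice 0 is free -> assigned | voices=[73 60 78]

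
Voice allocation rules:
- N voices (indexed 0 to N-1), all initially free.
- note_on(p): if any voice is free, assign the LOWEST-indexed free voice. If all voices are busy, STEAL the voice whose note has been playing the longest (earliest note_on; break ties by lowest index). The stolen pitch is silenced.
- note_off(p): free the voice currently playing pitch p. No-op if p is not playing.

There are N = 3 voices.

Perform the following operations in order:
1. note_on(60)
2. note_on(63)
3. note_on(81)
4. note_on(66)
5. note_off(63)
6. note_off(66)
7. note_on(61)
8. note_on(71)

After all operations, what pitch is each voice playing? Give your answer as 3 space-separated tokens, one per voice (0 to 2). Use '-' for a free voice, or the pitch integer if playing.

Op 1: note_on(60): voice 0 is free -> assigned | voices=[60 - -]
Op 2: note_on(63): voice 1 is free -> assigned | voices=[60 63 -]
Op 3: note_on(81): voice 2 is free -> assigned | voices=[60 63 81]
Op 4: note_on(66): all voices busy, STEAL voice 0 (pitch 60, oldest) -> assign | voices=[66 63 81]
Op 5: note_off(63): free voice 1 | voices=[66 - 81]
Op 6: note_off(66): free voice 0 | voices=[- - 81]
Op 7: note_on(61): voice 0 is free -> assigned | voices=[61 - 81]
Op 8: note_on(71): voice 1 is free -> assigned | voices=[61 71 81]

Answer: 61 71 81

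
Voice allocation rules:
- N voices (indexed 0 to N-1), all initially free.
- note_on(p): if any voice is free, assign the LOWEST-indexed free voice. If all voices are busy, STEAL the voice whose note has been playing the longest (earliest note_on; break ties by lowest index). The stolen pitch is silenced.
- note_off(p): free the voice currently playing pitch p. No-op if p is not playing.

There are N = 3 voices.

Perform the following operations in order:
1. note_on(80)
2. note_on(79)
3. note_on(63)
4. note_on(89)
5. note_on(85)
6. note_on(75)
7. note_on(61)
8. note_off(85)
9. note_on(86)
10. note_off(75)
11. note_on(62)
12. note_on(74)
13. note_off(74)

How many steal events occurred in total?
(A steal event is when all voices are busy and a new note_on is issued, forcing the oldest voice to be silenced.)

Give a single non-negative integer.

Op 1: note_on(80): voice 0 is free -> assigned | voices=[80 - -]
Op 2: note_on(79): voice 1 is free -> assigned | voices=[80 79 -]
Op 3: note_on(63): voice 2 is free -> assigned | voices=[80 79 63]
Op 4: note_on(89): all voices busy, STEAL voice 0 (pitch 80, oldest) -> assign | voices=[89 79 63]
Op 5: note_on(85): all voices busy, STEAL voice 1 (pitch 79, oldest) -> assign | voices=[89 85 63]
Op 6: note_on(75): all voices busy, STEAL voice 2 (pitch 63, oldest) -> assign | voices=[89 85 75]
Op 7: note_on(61): all voices busy, STEAL voice 0 (pitch 89, oldest) -> assign | voices=[61 85 75]
Op 8: note_off(85): free voice 1 | voices=[61 - 75]
Op 9: note_on(86): voice 1 is free -> assigned | voices=[61 86 75]
Op 10: note_off(75): free voice 2 | voices=[61 86 -]
Op 11: note_on(62): voice 2 is free -> assigned | voices=[61 86 62]
Op 12: note_on(74): all voices busy, STEAL voice 0 (pitch 61, oldest) -> assign | voices=[74 86 62]
Op 13: note_off(74): free voice 0 | voices=[- 86 62]

Answer: 5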